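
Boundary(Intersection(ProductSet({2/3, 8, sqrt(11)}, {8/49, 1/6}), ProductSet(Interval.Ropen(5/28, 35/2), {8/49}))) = ProductSet({2/3, 8, sqrt(11)}, {8/49})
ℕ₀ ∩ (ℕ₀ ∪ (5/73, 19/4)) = ℕ₀ ∪ {1, 2, 3, 4}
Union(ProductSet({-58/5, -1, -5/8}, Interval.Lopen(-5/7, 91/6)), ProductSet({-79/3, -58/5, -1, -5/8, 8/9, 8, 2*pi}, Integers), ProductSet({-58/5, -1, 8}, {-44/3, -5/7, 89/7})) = Union(ProductSet({-58/5, -1, -5/8}, Interval.Lopen(-5/7, 91/6)), ProductSet({-58/5, -1, 8}, {-44/3, -5/7, 89/7}), ProductSet({-79/3, -58/5, -1, -5/8, 8/9, 8, 2*pi}, Integers))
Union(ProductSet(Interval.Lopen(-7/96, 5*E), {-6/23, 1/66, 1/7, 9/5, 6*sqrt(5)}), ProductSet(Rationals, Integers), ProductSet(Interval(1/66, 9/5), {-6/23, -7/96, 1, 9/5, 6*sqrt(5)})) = Union(ProductSet(Interval.Lopen(-7/96, 5*E), {-6/23, 1/66, 1/7, 9/5, 6*sqrt(5)}), ProductSet(Interval(1/66, 9/5), {-6/23, -7/96, 1, 9/5, 6*sqrt(5)}), ProductSet(Rationals, Integers))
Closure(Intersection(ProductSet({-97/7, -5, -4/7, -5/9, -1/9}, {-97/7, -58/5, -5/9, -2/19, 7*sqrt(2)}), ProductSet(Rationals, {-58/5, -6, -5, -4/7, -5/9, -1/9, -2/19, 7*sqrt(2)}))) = ProductSet({-97/7, -5, -4/7, -5/9, -1/9}, {-58/5, -5/9, -2/19, 7*sqrt(2)})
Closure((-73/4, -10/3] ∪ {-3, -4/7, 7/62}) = [-73/4, -10/3] ∪ {-3, -4/7, 7/62}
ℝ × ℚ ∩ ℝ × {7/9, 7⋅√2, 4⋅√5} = ℝ × {7/9}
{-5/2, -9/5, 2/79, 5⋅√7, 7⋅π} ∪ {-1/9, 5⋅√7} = {-5/2, -9/5, -1/9, 2/79, 5⋅√7, 7⋅π}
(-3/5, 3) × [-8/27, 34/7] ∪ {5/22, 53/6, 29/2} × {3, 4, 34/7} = ({5/22, 53/6, 29/2} × {3, 4, 34/7}) ∪ ((-3/5, 3) × [-8/27, 34/7])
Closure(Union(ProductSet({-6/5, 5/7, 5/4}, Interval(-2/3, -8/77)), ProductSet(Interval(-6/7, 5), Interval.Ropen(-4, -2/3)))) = Union(ProductSet({-6/5, 5/7, 5/4}, Interval(-2/3, -8/77)), ProductSet(Interval(-6/7, 5), Interval(-4, -2/3)))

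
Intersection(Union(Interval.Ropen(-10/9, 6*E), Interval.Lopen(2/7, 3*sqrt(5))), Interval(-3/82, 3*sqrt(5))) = Interval(-3/82, 3*sqrt(5))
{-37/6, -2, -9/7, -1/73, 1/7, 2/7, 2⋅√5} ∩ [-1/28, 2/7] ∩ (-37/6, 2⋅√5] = {-1/73, 1/7, 2/7}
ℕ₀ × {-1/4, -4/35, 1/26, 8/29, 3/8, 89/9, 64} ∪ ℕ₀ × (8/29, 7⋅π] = ℕ₀ × ({-1/4, -4/35, 1/26, 64} ∪ [8/29, 7⋅π])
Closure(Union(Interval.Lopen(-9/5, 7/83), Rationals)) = Union(Interval(-oo, oo), Rationals)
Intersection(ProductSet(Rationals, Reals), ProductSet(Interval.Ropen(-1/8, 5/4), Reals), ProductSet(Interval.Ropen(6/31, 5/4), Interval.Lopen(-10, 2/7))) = ProductSet(Intersection(Interval.Ropen(6/31, 5/4), Rationals), Interval.Lopen(-10, 2/7))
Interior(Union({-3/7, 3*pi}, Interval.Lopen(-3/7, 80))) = Interval.open(-3/7, 80)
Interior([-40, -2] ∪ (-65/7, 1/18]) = (-40, 1/18)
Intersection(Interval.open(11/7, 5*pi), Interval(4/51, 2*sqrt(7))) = Interval.Lopen(11/7, 2*sqrt(7))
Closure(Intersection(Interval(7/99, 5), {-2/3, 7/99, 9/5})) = {7/99, 9/5}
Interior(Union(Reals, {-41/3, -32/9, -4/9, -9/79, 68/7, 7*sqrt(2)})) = Reals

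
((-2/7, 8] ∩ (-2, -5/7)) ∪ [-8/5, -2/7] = [-8/5, -2/7]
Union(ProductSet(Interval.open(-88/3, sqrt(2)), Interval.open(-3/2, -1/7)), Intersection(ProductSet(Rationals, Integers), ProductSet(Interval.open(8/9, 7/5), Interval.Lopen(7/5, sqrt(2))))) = ProductSet(Interval.open(-88/3, sqrt(2)), Interval.open(-3/2, -1/7))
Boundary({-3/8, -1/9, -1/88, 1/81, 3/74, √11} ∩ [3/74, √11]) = {3/74, √11}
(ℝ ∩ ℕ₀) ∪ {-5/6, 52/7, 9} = {-5/6, 52/7} ∪ ℕ₀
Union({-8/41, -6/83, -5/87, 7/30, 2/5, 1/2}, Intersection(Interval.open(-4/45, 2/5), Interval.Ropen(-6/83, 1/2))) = Union({-8/41, 1/2}, Interval(-6/83, 2/5))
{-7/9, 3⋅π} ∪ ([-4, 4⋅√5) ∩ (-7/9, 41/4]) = [-7/9, 4⋅√5) ∪ {3⋅π}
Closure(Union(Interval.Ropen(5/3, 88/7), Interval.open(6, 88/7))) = Interval(5/3, 88/7)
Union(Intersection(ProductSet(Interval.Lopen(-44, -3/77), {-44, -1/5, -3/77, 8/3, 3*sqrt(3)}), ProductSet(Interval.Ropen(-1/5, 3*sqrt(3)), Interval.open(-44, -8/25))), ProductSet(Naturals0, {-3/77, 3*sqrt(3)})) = ProductSet(Naturals0, {-3/77, 3*sqrt(3)})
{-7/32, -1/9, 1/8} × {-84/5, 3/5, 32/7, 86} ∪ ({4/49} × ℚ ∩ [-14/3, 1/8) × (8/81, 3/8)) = ({4/49} × (ℚ ∩ (8/81, 3/8))) ∪ ({-7/32, -1/9, 1/8} × {-84/5, 3/5, 32/7, 86})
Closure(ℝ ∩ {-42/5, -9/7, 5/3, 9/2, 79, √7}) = {-42/5, -9/7, 5/3, 9/2, 79, √7}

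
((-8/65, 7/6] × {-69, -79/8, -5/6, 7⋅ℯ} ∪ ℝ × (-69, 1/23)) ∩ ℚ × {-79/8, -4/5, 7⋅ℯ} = (ℚ × {-79/8, -4/5}) ∪ ((ℚ ∩ (-8/65, 7/6]) × {-79/8, 7⋅ℯ})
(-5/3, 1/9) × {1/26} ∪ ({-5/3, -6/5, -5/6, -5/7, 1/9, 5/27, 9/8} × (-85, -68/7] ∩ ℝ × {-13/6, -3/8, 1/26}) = (-5/3, 1/9) × {1/26}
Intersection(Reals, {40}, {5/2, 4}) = EmptySet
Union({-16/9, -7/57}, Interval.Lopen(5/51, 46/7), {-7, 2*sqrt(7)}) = Union({-7, -16/9, -7/57}, Interval.Lopen(5/51, 46/7))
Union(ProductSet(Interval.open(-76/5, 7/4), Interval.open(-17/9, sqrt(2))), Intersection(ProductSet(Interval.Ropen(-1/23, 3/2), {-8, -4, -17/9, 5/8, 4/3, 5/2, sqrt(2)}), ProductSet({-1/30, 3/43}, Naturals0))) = ProductSet(Interval.open(-76/5, 7/4), Interval.open(-17/9, sqrt(2)))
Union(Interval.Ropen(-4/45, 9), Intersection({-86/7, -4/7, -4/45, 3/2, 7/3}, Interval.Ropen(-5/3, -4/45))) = Union({-4/7}, Interval.Ropen(-4/45, 9))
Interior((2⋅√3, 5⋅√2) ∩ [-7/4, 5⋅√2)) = (2⋅√3, 5⋅√2)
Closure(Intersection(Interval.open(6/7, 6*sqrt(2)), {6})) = {6}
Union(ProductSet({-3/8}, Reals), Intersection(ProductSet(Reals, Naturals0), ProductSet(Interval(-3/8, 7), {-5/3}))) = ProductSet({-3/8}, Reals)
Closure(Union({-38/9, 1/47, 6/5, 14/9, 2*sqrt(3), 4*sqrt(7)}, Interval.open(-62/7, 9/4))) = Union({2*sqrt(3), 4*sqrt(7)}, Interval(-62/7, 9/4))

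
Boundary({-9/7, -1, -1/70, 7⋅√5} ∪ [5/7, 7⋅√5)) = {-9/7, -1, -1/70, 5/7, 7⋅√5}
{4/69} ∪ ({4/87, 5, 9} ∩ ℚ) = {4/87, 4/69, 5, 9}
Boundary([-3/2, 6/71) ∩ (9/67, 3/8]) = ∅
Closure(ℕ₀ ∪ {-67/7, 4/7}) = {-67/7, 4/7} ∪ ℕ₀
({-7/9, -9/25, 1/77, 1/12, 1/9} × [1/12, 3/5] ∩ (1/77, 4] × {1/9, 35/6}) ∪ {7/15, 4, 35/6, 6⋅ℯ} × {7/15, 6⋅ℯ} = ({1/12, 1/9} × {1/9}) ∪ ({7/15, 4, 35/6, 6⋅ℯ} × {7/15, 6⋅ℯ})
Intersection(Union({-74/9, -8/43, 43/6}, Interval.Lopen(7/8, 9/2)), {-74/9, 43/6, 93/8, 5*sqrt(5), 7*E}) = {-74/9, 43/6}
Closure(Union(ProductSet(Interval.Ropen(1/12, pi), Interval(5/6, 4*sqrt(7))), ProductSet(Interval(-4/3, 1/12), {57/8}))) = Union(ProductSet(Interval(-4/3, 1/12), {57/8}), ProductSet(Interval(1/12, pi), Interval(5/6, 4*sqrt(7))))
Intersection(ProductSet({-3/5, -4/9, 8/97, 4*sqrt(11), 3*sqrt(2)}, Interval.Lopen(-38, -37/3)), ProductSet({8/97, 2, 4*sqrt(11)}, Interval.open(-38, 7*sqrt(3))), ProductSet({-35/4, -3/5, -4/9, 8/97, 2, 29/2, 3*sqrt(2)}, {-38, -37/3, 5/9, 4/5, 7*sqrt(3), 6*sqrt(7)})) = ProductSet({8/97}, {-37/3})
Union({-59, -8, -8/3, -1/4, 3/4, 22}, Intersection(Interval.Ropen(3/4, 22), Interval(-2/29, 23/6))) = Union({-59, -8, -8/3, -1/4, 22}, Interval(3/4, 23/6))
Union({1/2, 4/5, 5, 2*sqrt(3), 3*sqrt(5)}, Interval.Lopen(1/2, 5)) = Union({3*sqrt(5)}, Interval(1/2, 5))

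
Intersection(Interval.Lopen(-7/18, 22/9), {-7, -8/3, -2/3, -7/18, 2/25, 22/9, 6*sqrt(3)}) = {2/25, 22/9}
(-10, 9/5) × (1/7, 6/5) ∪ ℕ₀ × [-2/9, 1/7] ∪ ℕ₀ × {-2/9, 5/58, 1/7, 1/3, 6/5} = ((-10, 9/5) × (1/7, 6/5)) ∪ (ℕ₀ × ([-2/9, 1/7] ∪ {1/3, 6/5}))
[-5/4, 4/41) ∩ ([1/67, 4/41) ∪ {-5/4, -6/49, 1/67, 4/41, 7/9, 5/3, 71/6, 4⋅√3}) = {-5/4, -6/49} ∪ [1/67, 4/41)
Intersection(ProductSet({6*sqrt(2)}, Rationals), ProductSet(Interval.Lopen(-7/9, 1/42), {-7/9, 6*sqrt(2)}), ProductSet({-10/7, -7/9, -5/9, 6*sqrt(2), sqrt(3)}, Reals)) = EmptySet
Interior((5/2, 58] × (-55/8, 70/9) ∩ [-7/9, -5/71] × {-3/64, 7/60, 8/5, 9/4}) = ∅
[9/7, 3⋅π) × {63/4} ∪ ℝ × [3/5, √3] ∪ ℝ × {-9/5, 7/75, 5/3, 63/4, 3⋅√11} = ℝ × ({-9/5, 7/75, 63/4, 3⋅√11} ∪ [3/5, √3])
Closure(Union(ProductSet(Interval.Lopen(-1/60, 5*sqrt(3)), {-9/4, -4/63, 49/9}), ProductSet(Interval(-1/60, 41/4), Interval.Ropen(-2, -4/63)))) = Union(ProductSet(Interval(-1/60, 41/4), Interval(-2, -4/63)), ProductSet(Interval(-1/60, 5*sqrt(3)), {-9/4, -4/63, 49/9}))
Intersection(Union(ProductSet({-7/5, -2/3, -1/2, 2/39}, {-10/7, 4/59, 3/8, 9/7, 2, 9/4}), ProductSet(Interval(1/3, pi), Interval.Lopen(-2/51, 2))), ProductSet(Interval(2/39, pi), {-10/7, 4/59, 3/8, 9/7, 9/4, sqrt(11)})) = Union(ProductSet({2/39}, {-10/7, 4/59, 3/8, 9/7, 9/4}), ProductSet(Interval(1/3, pi), {4/59, 3/8, 9/7}))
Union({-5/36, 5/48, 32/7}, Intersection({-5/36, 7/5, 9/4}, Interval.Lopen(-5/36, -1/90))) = {-5/36, 5/48, 32/7}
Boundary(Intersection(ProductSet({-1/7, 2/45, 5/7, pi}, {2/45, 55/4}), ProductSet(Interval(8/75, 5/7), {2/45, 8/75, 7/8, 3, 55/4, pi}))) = ProductSet({5/7}, {2/45, 55/4})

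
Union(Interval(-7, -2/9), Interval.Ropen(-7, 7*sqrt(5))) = Interval.Ropen(-7, 7*sqrt(5))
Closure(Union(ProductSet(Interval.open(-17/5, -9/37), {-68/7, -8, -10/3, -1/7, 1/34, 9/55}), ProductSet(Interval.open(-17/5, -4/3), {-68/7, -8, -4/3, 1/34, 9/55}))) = Union(ProductSet(Interval(-17/5, -4/3), {-68/7, -8, -4/3, 1/34, 9/55}), ProductSet(Interval(-17/5, -9/37), {-68/7, -8, -10/3, -1/7, 1/34, 9/55}))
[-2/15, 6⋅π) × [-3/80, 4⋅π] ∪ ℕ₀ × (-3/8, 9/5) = (ℕ₀ × (-3/8, 9/5)) ∪ ([-2/15, 6⋅π) × [-3/80, 4⋅π])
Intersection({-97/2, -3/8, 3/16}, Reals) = {-97/2, -3/8, 3/16}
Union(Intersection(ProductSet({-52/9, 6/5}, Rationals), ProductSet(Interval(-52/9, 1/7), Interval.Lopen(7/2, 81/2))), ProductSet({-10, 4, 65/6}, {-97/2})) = Union(ProductSet({-52/9}, Intersection(Interval.Lopen(7/2, 81/2), Rationals)), ProductSet({-10, 4, 65/6}, {-97/2}))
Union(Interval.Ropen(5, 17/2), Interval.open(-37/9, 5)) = Interval.open(-37/9, 17/2)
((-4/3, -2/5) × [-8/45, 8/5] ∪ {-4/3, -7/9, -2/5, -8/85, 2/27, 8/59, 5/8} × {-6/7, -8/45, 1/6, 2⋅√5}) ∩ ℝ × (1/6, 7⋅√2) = ((-4/3, -2/5) × (1/6, 8/5]) ∪ ({-4/3, -7/9, -2/5, -8/85, 2/27, 8/59, 5/8} × {2⋅√5})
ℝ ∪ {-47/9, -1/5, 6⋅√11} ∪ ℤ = ℝ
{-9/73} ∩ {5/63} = ∅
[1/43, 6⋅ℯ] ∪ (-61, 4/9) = (-61, 6⋅ℯ]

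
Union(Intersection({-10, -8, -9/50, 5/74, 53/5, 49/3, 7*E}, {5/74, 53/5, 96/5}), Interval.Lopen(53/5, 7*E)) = Union({5/74}, Interval(53/5, 7*E))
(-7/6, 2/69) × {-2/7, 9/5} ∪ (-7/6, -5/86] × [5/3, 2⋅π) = ((-7/6, 2/69) × {-2/7, 9/5}) ∪ ((-7/6, -5/86] × [5/3, 2⋅π))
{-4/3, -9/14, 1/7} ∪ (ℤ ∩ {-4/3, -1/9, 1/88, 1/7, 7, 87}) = {-4/3, -9/14, 1/7, 7, 87}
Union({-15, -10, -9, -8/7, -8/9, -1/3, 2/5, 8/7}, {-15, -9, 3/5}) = {-15, -10, -9, -8/7, -8/9, -1/3, 2/5, 3/5, 8/7}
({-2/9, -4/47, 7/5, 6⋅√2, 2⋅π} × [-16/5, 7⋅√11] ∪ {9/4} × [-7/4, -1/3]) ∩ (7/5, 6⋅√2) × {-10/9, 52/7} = ({9/4} × {-10/9}) ∪ ({2⋅π} × {-10/9, 52/7})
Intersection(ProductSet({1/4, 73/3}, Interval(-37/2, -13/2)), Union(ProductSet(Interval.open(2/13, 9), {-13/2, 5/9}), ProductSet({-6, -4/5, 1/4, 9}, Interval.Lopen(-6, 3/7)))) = ProductSet({1/4}, {-13/2})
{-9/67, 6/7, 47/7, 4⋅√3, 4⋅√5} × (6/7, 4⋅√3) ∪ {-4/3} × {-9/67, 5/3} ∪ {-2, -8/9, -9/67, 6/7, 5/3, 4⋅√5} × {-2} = ({-4/3} × {-9/67, 5/3}) ∪ ({-2, -8/9, -9/67, 6/7, 5/3, 4⋅√5} × {-2}) ∪ ({-9/67, 6/7, 47/7, 4⋅√3, 4⋅√5} × (6/7, 4⋅√3))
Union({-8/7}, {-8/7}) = {-8/7}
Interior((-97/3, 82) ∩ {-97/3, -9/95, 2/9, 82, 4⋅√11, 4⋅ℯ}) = ∅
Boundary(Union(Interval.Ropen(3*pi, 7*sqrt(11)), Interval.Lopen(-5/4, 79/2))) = {-5/4, 79/2}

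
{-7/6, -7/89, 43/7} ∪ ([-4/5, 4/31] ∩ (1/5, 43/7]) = {-7/6, -7/89, 43/7}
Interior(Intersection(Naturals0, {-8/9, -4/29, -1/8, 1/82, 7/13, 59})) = EmptySet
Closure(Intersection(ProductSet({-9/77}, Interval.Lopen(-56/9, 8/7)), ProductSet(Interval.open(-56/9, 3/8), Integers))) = ProductSet({-9/77}, Range(-6, 2, 1))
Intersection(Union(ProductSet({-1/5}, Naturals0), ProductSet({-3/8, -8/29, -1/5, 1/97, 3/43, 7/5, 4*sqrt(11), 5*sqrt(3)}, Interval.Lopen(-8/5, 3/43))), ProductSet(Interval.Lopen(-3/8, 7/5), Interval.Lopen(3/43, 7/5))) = ProductSet({-1/5}, Range(1, 2, 1))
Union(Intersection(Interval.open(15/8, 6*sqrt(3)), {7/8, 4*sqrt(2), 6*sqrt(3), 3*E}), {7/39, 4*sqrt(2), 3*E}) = {7/39, 4*sqrt(2), 3*E}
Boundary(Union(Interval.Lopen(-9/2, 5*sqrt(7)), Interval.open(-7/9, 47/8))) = {-9/2, 5*sqrt(7)}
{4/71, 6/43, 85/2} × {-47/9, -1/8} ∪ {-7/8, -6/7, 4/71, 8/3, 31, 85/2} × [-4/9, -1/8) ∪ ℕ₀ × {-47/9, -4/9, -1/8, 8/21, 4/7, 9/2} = ({4/71, 6/43, 85/2} × {-47/9, -1/8}) ∪ (ℕ₀ × {-47/9, -4/9, -1/8, 8/21, 4/7, 9/2}) ∪ ({-7/8, -6/7, 4/71, 8/3, 31, 85/2} × [-4/9, -1/8))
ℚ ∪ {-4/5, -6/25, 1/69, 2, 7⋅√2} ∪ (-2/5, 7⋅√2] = ℚ ∪ [-2/5, 7⋅√2]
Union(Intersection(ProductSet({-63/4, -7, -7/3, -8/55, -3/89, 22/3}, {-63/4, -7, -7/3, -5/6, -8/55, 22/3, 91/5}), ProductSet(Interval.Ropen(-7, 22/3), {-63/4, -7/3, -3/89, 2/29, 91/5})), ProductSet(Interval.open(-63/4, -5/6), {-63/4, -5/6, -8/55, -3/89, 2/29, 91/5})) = Union(ProductSet({-7, -7/3, -8/55, -3/89}, {-63/4, -7/3, 91/5}), ProductSet(Interval.open(-63/4, -5/6), {-63/4, -5/6, -8/55, -3/89, 2/29, 91/5}))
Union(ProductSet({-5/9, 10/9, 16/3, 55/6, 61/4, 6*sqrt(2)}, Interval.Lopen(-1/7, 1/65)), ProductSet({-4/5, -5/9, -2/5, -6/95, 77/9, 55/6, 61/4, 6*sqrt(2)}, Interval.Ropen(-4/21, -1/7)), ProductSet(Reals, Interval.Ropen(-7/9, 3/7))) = ProductSet(Reals, Interval.Ropen(-7/9, 3/7))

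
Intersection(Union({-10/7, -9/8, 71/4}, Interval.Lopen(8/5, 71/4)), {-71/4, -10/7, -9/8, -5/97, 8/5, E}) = {-10/7, -9/8, E}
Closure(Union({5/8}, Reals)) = Reals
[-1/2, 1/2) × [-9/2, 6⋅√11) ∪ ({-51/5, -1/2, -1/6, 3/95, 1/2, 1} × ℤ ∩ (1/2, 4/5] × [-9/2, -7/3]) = [-1/2, 1/2) × [-9/2, 6⋅√11)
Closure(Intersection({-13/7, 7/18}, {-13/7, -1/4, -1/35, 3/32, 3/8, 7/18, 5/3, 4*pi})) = {-13/7, 7/18}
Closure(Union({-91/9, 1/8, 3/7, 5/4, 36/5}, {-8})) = {-91/9, -8, 1/8, 3/7, 5/4, 36/5}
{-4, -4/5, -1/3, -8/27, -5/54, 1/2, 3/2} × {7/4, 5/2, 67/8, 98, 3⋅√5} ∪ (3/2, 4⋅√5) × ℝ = ((3/2, 4⋅√5) × ℝ) ∪ ({-4, -4/5, -1/3, -8/27, -5/54, 1/2, 3/2} × {7/4, 5/2, 67/8, 98, 3⋅√5})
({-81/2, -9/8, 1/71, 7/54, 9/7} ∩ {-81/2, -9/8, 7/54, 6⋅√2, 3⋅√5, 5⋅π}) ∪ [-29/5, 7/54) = {-81/2} ∪ [-29/5, 7/54]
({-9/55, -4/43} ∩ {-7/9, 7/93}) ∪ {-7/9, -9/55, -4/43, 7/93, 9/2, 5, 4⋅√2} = {-7/9, -9/55, -4/43, 7/93, 9/2, 5, 4⋅√2}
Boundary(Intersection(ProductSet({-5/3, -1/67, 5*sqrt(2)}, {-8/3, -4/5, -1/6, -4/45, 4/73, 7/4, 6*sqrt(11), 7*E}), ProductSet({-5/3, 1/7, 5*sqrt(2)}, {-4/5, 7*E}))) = ProductSet({-5/3, 5*sqrt(2)}, {-4/5, 7*E})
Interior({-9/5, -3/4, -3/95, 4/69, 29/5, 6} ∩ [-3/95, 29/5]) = ∅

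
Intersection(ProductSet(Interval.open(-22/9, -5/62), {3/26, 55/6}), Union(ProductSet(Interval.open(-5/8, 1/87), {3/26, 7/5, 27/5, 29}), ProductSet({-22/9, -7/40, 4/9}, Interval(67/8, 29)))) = Union(ProductSet({-7/40}, {55/6}), ProductSet(Interval.open(-5/8, -5/62), {3/26}))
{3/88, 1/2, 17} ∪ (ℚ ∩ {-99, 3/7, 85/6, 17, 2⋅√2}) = {-99, 3/88, 3/7, 1/2, 85/6, 17}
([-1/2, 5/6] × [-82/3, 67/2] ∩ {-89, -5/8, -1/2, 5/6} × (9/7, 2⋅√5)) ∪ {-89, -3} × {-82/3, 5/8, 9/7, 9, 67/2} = ({-89, -3} × {-82/3, 5/8, 9/7, 9, 67/2}) ∪ ({-1/2, 5/6} × (9/7, 2⋅√5))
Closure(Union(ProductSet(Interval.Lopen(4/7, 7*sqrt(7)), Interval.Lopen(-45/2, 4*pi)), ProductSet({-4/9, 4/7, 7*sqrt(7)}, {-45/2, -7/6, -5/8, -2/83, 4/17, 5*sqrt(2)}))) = Union(ProductSet({4/7, 7*sqrt(7)}, Interval(-45/2, 4*pi)), ProductSet({-4/9, 4/7, 7*sqrt(7)}, {-45/2, -7/6, -5/8, -2/83, 4/17, 5*sqrt(2)}), ProductSet(Interval(4/7, 7*sqrt(7)), {-45/2, 4*pi}), ProductSet(Interval.Lopen(4/7, 7*sqrt(7)), Interval.Lopen(-45/2, 4*pi)))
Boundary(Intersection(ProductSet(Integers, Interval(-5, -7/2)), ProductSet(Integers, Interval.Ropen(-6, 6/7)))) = ProductSet(Integers, Interval(-5, -7/2))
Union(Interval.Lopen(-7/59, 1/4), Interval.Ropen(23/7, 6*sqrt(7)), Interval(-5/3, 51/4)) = Interval.Ropen(-5/3, 6*sqrt(7))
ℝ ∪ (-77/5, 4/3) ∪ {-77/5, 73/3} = (-∞, ∞)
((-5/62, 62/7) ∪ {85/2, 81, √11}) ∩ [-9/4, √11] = (-5/62, √11]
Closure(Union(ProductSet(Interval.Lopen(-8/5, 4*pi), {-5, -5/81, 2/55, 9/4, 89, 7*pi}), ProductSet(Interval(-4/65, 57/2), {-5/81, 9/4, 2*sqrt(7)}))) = Union(ProductSet(Interval(-8/5, 4*pi), {-5, -5/81, 2/55, 9/4, 89, 7*pi}), ProductSet(Interval(-4/65, 57/2), {-5/81, 9/4, 2*sqrt(7)}))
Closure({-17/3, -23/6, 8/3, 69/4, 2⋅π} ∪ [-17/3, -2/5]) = [-17/3, -2/5] ∪ {8/3, 69/4, 2⋅π}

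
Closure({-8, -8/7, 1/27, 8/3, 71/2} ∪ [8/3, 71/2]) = {-8, -8/7, 1/27} ∪ [8/3, 71/2]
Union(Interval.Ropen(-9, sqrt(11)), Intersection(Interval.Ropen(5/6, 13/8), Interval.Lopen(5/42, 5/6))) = Interval.Ropen(-9, sqrt(11))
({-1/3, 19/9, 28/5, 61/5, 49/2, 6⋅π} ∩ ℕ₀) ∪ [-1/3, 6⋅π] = [-1/3, 6⋅π]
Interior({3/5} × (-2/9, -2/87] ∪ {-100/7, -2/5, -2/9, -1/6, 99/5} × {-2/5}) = ∅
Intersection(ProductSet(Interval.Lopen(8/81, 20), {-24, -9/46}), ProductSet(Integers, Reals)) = ProductSet(Range(1, 21, 1), {-24, -9/46})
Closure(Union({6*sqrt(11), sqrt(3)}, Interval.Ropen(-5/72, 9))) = Union({6*sqrt(11)}, Interval(-5/72, 9))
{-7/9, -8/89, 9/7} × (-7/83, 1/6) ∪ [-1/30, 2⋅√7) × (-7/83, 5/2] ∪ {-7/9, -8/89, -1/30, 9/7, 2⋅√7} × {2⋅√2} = ({-7/9, -8/89, 9/7} × (-7/83, 1/6)) ∪ ([-1/30, 2⋅√7) × (-7/83, 5/2]) ∪ ({-7/9, -8/89, -1/30, 9/7, 2⋅√7} × {2⋅√2})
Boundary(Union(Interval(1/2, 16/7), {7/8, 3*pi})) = {1/2, 16/7, 3*pi}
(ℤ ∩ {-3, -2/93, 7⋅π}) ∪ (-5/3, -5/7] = {-3} ∪ (-5/3, -5/7]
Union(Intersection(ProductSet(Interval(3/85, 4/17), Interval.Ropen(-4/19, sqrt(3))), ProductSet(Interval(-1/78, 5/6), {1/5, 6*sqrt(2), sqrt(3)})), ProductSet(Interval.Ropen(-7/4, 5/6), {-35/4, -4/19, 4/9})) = Union(ProductSet(Interval.Ropen(-7/4, 5/6), {-35/4, -4/19, 4/9}), ProductSet(Interval(3/85, 4/17), {1/5}))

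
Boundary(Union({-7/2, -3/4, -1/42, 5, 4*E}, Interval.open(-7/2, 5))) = {-7/2, 5, 4*E}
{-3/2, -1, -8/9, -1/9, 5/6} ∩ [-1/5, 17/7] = {-1/9, 5/6}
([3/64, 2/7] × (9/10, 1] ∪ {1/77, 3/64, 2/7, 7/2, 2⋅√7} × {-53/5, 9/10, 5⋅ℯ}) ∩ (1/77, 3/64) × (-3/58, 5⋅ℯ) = ∅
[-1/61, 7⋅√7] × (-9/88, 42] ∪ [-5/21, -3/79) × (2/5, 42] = ([-5/21, -3/79) × (2/5, 42]) ∪ ([-1/61, 7⋅√7] × (-9/88, 42])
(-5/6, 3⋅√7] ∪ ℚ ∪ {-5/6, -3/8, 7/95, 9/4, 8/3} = ℚ ∪ [-5/6, 3⋅√7]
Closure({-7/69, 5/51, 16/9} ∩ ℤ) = ∅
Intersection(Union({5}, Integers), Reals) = Integers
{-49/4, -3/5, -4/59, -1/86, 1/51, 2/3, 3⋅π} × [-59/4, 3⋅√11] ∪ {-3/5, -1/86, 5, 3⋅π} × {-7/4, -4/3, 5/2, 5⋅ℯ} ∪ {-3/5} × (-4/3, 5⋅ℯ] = ({-3/5} × (-4/3, 5⋅ℯ]) ∪ ({-3/5, -1/86, 5, 3⋅π} × {-7/4, -4/3, 5/2, 5⋅ℯ}) ∪ ({-49/4, -3/5, -4/59, -1/86, 1/51, 2/3, 3⋅π} × [-59/4, 3⋅√11])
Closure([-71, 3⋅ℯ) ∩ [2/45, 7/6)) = [2/45, 7/6]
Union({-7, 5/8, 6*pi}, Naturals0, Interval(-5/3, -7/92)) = Union({-7, 5/8, 6*pi}, Interval(-5/3, -7/92), Naturals0)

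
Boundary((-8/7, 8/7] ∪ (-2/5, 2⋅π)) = {-8/7, 2⋅π}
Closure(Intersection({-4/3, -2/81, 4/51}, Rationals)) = {-4/3, -2/81, 4/51}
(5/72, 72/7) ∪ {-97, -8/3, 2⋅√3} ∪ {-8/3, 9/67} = {-97, -8/3} ∪ (5/72, 72/7)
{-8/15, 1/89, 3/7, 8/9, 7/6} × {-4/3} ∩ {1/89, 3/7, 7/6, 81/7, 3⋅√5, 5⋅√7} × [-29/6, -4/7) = {1/89, 3/7, 7/6} × {-4/3}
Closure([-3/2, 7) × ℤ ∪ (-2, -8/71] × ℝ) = ([-2, -8/71] × ℝ) ∪ ([-3/2, 7] × ℤ)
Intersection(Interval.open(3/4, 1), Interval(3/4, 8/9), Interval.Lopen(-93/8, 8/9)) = Interval.Lopen(3/4, 8/9)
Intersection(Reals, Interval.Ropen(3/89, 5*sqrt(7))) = Interval.Ropen(3/89, 5*sqrt(7))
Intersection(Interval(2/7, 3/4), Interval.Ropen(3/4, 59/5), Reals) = {3/4}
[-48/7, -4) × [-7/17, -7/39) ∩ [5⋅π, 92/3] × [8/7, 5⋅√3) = ∅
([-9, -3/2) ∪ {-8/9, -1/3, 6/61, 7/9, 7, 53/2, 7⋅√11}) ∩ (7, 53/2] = {53/2, 7⋅√11}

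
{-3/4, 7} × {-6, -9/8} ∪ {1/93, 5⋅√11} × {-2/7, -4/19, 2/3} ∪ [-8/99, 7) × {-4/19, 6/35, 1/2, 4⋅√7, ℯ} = ({-3/4, 7} × {-6, -9/8}) ∪ ({1/93, 5⋅√11} × {-2/7, -4/19, 2/3}) ∪ ([-8/99, 7) × {-4/19, 6/35, 1/2, 4⋅√7, ℯ})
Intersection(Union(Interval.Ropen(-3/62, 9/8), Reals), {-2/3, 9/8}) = {-2/3, 9/8}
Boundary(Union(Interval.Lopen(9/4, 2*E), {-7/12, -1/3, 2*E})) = {-7/12, -1/3, 9/4, 2*E}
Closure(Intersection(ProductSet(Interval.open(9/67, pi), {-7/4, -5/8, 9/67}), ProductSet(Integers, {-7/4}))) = ProductSet(Range(1, 4, 1), {-7/4})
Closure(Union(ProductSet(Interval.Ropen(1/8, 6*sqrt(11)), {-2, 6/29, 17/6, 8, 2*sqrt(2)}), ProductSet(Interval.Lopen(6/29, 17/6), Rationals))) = Union(ProductSet(Interval(1/8, 6*sqrt(11)), {-2, 6/29, 17/6, 8, 2*sqrt(2)}), ProductSet(Interval(6/29, 17/6), Reals))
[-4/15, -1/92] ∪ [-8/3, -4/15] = [-8/3, -1/92]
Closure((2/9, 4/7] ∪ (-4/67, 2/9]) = [-4/67, 4/7]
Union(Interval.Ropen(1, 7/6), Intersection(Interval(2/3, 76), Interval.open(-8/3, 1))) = Interval.Ropen(2/3, 7/6)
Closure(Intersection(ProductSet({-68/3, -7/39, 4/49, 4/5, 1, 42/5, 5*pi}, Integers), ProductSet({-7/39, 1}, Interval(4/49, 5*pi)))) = ProductSet({-7/39, 1}, Range(1, 16, 1))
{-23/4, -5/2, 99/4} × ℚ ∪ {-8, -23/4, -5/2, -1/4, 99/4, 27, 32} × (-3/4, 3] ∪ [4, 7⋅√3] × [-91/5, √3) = ({-23/4, -5/2, 99/4} × ℚ) ∪ ({-8, -23/4, -5/2, -1/4, 99/4, 27, 32} × (-3/4, 3]) ∪ ([4, 7⋅√3] × [-91/5, √3))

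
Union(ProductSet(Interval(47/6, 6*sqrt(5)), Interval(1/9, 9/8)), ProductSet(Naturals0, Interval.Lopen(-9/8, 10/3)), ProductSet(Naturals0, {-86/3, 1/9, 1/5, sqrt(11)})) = Union(ProductSet(Interval(47/6, 6*sqrt(5)), Interval(1/9, 9/8)), ProductSet(Naturals0, Union({-86/3}, Interval.Lopen(-9/8, 10/3))))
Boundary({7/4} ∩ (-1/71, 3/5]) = ∅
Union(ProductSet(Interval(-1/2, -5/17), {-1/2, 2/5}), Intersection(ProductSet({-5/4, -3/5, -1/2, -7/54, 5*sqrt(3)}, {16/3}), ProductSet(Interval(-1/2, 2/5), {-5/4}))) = ProductSet(Interval(-1/2, -5/17), {-1/2, 2/5})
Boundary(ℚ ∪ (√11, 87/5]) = (-∞, √11] ∪ [87/5, ∞)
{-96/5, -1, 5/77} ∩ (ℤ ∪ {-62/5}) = {-1}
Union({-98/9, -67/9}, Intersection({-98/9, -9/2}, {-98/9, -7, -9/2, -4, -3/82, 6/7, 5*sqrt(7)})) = {-98/9, -67/9, -9/2}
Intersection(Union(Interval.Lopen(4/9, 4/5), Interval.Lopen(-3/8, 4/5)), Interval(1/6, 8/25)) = Interval(1/6, 8/25)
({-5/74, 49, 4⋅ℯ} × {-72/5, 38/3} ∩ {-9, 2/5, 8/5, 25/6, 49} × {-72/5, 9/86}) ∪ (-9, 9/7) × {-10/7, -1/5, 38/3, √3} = ({49} × {-72/5}) ∪ ((-9, 9/7) × {-10/7, -1/5, 38/3, √3})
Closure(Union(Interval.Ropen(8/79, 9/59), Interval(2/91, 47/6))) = Interval(2/91, 47/6)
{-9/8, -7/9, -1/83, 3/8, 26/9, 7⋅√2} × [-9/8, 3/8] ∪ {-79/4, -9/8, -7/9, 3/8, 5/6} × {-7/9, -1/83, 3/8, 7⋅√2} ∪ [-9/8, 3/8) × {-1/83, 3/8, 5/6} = ([-9/8, 3/8) × {-1/83, 3/8, 5/6}) ∪ ({-79/4, -9/8, -7/9, 3/8, 5/6} × {-7/9, -1/83, 3/8, 7⋅√2}) ∪ ({-9/8, -7/9, -1/83, 3/8, 26/9, 7⋅√2} × [-9/8, 3/8])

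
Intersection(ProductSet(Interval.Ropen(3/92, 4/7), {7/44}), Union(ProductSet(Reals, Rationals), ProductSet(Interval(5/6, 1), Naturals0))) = ProductSet(Interval.Ropen(3/92, 4/7), {7/44})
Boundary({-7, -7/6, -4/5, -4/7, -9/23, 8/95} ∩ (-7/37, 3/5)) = {8/95}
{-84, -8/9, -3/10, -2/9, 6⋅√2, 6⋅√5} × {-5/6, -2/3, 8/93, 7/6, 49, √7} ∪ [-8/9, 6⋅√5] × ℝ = ([-8/9, 6⋅√5] × ℝ) ∪ ({-84, -8/9, -3/10, -2/9, 6⋅√2, 6⋅√5} × {-5/6, -2/3, 8/93, 7/6, 49, √7})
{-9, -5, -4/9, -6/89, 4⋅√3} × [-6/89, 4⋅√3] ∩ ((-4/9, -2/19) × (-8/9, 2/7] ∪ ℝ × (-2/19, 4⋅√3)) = {-9, -5, -4/9, -6/89, 4⋅√3} × [-6/89, 4⋅√3)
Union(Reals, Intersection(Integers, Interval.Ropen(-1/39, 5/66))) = Union(Range(0, 1, 1), Reals)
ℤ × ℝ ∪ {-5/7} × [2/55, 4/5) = (ℤ × ℝ) ∪ ({-5/7} × [2/55, 4/5))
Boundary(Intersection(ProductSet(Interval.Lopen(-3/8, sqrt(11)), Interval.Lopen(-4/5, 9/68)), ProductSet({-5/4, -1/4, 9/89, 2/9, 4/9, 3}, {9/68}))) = ProductSet({-1/4, 9/89, 2/9, 4/9, 3}, {9/68})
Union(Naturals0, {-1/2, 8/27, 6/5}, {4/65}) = Union({-1/2, 4/65, 8/27, 6/5}, Naturals0)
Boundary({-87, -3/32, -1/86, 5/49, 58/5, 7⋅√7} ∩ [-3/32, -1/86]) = {-3/32, -1/86}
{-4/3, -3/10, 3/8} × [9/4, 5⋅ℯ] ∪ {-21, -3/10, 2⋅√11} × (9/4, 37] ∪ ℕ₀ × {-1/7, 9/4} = (ℕ₀ × {-1/7, 9/4}) ∪ ({-4/3, -3/10, 3/8} × [9/4, 5⋅ℯ]) ∪ ({-21, -3/10, 2⋅√11} × (9/4, 37])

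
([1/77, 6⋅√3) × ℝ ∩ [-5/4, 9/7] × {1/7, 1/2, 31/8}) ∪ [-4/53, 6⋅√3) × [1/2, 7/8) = ([1/77, 9/7] × {1/7, 1/2, 31/8}) ∪ ([-4/53, 6⋅√3) × [1/2, 7/8))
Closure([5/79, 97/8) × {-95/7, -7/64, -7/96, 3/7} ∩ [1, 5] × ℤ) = ∅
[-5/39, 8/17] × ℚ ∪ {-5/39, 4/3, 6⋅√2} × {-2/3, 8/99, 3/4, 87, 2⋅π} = ([-5/39, 8/17] × ℚ) ∪ ({-5/39, 4/3, 6⋅√2} × {-2/3, 8/99, 3/4, 87, 2⋅π})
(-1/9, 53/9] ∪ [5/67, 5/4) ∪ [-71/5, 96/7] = [-71/5, 96/7]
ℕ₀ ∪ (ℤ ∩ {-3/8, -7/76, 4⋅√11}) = ℕ₀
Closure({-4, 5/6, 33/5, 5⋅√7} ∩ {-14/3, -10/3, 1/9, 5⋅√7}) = {5⋅√7}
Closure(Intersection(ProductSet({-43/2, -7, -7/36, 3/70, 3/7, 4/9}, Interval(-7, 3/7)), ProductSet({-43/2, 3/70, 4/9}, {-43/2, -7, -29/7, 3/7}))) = ProductSet({-43/2, 3/70, 4/9}, {-7, -29/7, 3/7})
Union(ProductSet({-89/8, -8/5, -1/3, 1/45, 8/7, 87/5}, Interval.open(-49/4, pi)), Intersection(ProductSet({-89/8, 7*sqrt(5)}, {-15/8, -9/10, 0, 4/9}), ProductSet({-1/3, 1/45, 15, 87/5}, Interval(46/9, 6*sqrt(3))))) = ProductSet({-89/8, -8/5, -1/3, 1/45, 8/7, 87/5}, Interval.open(-49/4, pi))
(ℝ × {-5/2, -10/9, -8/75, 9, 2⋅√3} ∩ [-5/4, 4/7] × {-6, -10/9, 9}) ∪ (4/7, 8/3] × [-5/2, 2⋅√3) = ([-5/4, 4/7] × {-10/9, 9}) ∪ ((4/7, 8/3] × [-5/2, 2⋅√3))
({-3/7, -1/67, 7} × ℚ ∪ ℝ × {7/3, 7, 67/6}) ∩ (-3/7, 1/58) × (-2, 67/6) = ((-3/7, 1/58) × {7/3, 7}) ∪ ({-1/67} × (ℚ ∩ (-2, 67/6)))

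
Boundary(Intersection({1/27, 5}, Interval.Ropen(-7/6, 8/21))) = {1/27}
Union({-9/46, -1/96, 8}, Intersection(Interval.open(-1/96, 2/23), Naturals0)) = Union({-9/46, -1/96, 8}, Range(0, 1, 1))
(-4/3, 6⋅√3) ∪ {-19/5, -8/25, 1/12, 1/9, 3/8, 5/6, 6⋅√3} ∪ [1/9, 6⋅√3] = {-19/5} ∪ (-4/3, 6⋅√3]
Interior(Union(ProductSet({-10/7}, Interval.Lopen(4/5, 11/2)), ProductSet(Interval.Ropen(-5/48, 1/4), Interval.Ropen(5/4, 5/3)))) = ProductSet(Interval.open(-5/48, 1/4), Interval.open(5/4, 5/3))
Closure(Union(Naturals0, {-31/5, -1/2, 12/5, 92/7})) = Union({-31/5, -1/2, 12/5, 92/7}, Naturals0)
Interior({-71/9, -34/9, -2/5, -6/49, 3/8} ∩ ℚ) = ∅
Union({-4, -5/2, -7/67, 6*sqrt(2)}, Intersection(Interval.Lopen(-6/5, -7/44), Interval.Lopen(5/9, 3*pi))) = {-4, -5/2, -7/67, 6*sqrt(2)}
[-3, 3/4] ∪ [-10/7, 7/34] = [-3, 3/4]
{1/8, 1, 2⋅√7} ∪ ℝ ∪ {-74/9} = ℝ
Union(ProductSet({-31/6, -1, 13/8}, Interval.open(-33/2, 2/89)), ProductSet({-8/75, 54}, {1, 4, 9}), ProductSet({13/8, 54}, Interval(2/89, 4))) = Union(ProductSet({-8/75, 54}, {1, 4, 9}), ProductSet({13/8, 54}, Interval(2/89, 4)), ProductSet({-31/6, -1, 13/8}, Interval.open(-33/2, 2/89)))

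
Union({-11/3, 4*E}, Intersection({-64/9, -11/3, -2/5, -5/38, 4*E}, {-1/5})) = {-11/3, 4*E}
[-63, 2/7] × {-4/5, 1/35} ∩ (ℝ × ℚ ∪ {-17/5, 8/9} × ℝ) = [-63, 2/7] × {-4/5, 1/35}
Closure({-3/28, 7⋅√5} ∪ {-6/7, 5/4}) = {-6/7, -3/28, 5/4, 7⋅√5}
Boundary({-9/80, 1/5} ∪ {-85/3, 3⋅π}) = {-85/3, -9/80, 1/5, 3⋅π}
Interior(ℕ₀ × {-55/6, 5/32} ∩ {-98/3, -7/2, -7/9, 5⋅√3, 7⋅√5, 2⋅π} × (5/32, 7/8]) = ∅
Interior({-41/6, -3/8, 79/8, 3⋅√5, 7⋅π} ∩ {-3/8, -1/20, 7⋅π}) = ∅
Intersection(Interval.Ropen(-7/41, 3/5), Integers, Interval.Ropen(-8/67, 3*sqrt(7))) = Range(0, 1, 1)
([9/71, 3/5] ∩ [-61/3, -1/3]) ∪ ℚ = ℚ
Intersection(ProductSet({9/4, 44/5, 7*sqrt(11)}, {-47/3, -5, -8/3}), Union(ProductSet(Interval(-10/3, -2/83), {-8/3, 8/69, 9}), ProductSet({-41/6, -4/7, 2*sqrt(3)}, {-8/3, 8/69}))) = EmptySet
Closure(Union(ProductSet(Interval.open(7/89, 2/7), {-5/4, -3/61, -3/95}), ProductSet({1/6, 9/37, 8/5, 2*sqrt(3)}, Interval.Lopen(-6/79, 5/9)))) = Union(ProductSet({1/6, 9/37, 8/5, 2*sqrt(3)}, Interval(-6/79, 5/9)), ProductSet(Interval(7/89, 2/7), {-5/4, -3/61, -3/95}))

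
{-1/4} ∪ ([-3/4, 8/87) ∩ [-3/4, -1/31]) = [-3/4, -1/31]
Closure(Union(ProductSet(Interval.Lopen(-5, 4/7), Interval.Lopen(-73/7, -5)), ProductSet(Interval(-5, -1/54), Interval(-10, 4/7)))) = Union(ProductSet({-5, 4/7}, Interval(-73/7, -5)), ProductSet(Interval(-5, -1/54), Interval(-10, 4/7)), ProductSet(Interval(-5, 4/7), {-73/7}), ProductSet(Interval.Lopen(-5, 4/7), Interval.Lopen(-73/7, -5)), ProductSet(Union({-5}, Interval(-1/54, 4/7)), {-73/7, -5}))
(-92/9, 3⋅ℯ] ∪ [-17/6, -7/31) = (-92/9, 3⋅ℯ]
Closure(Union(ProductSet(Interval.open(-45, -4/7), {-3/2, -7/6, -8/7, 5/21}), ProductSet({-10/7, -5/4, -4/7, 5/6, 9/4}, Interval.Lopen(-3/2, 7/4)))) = Union(ProductSet({-10/7, -5/4, -4/7, 5/6, 9/4}, Interval(-3/2, 7/4)), ProductSet(Interval(-45, -4/7), {-3/2, -7/6, -8/7, 5/21}))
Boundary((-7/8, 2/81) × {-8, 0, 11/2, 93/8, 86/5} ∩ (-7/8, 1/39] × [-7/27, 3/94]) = [-7/8, 2/81] × {0}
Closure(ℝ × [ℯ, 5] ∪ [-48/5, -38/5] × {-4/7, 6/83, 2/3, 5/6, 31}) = (ℝ × [ℯ, 5]) ∪ ([-48/5, -38/5] × {-4/7, 6/83, 2/3, 5/6, 31})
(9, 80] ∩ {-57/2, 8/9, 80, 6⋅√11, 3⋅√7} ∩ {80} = {80}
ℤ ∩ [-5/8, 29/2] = {0, 1, …, 14}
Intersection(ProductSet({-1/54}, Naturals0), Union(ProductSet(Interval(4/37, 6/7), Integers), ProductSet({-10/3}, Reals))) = EmptySet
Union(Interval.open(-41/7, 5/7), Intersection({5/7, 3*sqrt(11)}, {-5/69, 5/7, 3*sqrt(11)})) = Union({3*sqrt(11)}, Interval.Lopen(-41/7, 5/7))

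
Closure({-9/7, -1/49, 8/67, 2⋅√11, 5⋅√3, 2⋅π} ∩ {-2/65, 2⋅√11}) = {2⋅√11}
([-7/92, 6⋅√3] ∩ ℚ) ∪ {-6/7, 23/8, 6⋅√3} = {-6/7, 6⋅√3} ∪ (ℚ ∩ [-7/92, 6⋅√3])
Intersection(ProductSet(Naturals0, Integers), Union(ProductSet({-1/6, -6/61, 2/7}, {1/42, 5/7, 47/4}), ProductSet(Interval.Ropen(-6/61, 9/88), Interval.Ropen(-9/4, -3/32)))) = ProductSet(Range(0, 1, 1), Range(-2, 0, 1))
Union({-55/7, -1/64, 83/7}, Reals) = Reals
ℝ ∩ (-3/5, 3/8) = (-3/5, 3/8)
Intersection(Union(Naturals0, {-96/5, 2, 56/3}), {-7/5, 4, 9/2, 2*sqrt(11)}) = {4}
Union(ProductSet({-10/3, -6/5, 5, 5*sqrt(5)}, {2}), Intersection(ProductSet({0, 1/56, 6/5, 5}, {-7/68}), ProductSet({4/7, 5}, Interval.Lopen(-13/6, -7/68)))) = Union(ProductSet({5}, {-7/68}), ProductSet({-10/3, -6/5, 5, 5*sqrt(5)}, {2}))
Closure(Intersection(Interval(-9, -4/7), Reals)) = Interval(-9, -4/7)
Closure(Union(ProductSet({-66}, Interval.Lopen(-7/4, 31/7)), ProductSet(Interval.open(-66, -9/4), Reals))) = ProductSet(Interval(-66, -9/4), Reals)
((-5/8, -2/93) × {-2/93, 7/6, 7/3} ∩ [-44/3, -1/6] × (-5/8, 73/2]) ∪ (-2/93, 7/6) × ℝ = ((-2/93, 7/6) × ℝ) ∪ ((-5/8, -1/6] × {-2/93, 7/6, 7/3})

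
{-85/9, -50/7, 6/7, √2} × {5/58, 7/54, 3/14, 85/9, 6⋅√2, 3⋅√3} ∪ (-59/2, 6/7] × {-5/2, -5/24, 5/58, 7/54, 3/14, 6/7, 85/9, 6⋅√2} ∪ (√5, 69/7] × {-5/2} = ((√5, 69/7] × {-5/2}) ∪ ((-59/2, 6/7] × {-5/2, -5/24, 5/58, 7/54, 3/14, 6/7, 85/9, 6⋅√2}) ∪ ({-85/9, -50/7, 6/7, √2} × {5/58, 7/54, 3/14, 85/9, 6⋅√2, 3⋅√3})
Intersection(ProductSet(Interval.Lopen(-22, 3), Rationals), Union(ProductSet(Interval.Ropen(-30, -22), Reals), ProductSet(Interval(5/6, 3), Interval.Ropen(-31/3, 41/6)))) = ProductSet(Interval(5/6, 3), Intersection(Interval.Ropen(-31/3, 41/6), Rationals))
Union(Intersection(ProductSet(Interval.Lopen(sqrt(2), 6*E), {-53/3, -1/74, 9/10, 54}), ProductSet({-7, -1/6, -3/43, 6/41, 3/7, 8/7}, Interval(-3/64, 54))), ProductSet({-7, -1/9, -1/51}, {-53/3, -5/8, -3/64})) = ProductSet({-7, -1/9, -1/51}, {-53/3, -5/8, -3/64})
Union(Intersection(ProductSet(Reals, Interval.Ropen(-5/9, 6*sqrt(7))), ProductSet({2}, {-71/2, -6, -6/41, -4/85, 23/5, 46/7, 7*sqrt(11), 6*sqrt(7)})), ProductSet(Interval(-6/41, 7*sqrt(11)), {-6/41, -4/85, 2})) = Union(ProductSet({2}, {-6/41, -4/85, 23/5, 46/7}), ProductSet(Interval(-6/41, 7*sqrt(11)), {-6/41, -4/85, 2}))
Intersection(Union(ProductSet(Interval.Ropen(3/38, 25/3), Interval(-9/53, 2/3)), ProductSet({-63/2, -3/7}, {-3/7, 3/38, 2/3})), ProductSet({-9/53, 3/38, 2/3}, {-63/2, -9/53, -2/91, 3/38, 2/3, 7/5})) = ProductSet({3/38, 2/3}, {-9/53, -2/91, 3/38, 2/3})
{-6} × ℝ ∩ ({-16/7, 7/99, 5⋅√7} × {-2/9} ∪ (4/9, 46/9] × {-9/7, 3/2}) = ∅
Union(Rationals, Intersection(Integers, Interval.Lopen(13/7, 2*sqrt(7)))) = Union(Range(2, 6, 1), Rationals)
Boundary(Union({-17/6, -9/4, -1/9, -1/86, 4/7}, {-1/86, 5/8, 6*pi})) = {-17/6, -9/4, -1/9, -1/86, 4/7, 5/8, 6*pi}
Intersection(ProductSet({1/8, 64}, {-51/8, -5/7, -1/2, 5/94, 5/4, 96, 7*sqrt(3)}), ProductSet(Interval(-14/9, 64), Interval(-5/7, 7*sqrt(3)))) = ProductSet({1/8, 64}, {-5/7, -1/2, 5/94, 5/4, 7*sqrt(3)})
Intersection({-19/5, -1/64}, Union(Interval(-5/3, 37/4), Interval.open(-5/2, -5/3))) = {-1/64}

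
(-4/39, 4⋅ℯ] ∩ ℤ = {0, 1, …, 10}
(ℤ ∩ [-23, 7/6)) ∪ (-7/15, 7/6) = {-23, -22, …, 1} ∪ (-7/15, 7/6)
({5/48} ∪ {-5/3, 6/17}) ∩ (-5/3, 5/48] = {5/48}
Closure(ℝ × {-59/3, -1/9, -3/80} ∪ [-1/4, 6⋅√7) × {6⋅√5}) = (ℝ × {-59/3, -1/9, -3/80}) ∪ ([-1/4, 6⋅√7] × {6⋅√5})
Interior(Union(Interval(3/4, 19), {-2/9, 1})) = Interval.open(3/4, 19)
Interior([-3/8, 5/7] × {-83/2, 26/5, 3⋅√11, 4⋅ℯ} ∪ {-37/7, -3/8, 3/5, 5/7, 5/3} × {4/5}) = ∅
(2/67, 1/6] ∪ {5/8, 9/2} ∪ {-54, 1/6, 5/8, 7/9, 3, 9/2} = {-54, 5/8, 7/9, 3, 9/2} ∪ (2/67, 1/6]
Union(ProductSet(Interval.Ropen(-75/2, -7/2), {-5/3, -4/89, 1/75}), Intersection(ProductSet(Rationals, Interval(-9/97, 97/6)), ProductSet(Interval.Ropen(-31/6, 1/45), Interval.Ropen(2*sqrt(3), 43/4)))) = Union(ProductSet(Intersection(Interval.Ropen(-31/6, 1/45), Rationals), Interval.Ropen(2*sqrt(3), 43/4)), ProductSet(Interval.Ropen(-75/2, -7/2), {-5/3, -4/89, 1/75}))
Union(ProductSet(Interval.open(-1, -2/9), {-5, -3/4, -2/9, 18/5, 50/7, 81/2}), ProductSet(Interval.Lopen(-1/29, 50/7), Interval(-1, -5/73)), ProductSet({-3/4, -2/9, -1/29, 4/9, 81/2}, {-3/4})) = Union(ProductSet({-3/4, -2/9, -1/29, 4/9, 81/2}, {-3/4}), ProductSet(Interval.open(-1, -2/9), {-5, -3/4, -2/9, 18/5, 50/7, 81/2}), ProductSet(Interval.Lopen(-1/29, 50/7), Interval(-1, -5/73)))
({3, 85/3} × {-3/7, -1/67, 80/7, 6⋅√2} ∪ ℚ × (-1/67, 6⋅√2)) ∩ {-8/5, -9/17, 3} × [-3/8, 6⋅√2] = ({3} × {-1/67, 6⋅√2}) ∪ ({-8/5, -9/17, 3} × (-1/67, 6⋅√2))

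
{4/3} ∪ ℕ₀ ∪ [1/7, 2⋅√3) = ℕ₀ ∪ [1/7, 2⋅√3)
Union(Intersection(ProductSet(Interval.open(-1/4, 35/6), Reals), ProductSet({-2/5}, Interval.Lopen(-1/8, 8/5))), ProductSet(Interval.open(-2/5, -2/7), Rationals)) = ProductSet(Interval.open(-2/5, -2/7), Rationals)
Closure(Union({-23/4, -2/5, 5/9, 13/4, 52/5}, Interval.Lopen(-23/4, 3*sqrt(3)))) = Union({52/5}, Interval(-23/4, 3*sqrt(3)))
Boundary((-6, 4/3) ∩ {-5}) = {-5}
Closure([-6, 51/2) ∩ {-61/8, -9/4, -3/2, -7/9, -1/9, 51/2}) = {-9/4, -3/2, -7/9, -1/9}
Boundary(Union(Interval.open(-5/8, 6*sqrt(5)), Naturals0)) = Union(Complement(Naturals0, Interval.open(-5/8, 6*sqrt(5))), {-5/8, 6*sqrt(5)})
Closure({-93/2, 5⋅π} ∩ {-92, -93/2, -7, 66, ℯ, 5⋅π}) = {-93/2, 5⋅π}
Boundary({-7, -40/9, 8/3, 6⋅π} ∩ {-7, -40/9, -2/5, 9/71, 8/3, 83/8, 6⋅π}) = {-7, -40/9, 8/3, 6⋅π}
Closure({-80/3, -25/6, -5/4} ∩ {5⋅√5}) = ∅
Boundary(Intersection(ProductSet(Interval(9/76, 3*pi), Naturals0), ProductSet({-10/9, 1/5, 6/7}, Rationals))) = ProductSet({1/5, 6/7}, Naturals0)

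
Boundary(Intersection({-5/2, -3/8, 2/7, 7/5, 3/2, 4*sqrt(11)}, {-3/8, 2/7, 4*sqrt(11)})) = {-3/8, 2/7, 4*sqrt(11)}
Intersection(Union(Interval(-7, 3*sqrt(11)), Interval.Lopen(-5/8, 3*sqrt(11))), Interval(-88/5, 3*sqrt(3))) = Interval(-7, 3*sqrt(3))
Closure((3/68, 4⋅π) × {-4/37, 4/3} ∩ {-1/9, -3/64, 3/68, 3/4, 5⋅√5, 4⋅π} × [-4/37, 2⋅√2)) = {3/4, 5⋅√5} × {-4/37, 4/3}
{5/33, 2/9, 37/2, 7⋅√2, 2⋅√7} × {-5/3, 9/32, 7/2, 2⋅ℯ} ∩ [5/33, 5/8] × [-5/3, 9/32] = {5/33, 2/9} × {-5/3, 9/32}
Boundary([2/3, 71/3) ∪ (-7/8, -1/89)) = {-7/8, -1/89, 2/3, 71/3}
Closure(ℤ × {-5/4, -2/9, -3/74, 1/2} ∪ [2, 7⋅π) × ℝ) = (ℤ × {-5/4, -2/9, -3/74, 1/2}) ∪ ([2, 7⋅π] × ℝ)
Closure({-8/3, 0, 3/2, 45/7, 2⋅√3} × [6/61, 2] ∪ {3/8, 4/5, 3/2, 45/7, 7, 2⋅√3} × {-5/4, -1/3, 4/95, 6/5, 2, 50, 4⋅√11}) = ({-8/3, 0, 3/2, 45/7, 2⋅√3} × [6/61, 2]) ∪ ({3/8, 4/5, 3/2, 45/7, 7, 2⋅√3} × {-5/4, -1/3, 4/95, 6/5, 2, 50, 4⋅√11})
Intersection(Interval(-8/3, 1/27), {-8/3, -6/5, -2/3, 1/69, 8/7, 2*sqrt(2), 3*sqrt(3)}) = {-8/3, -6/5, -2/3, 1/69}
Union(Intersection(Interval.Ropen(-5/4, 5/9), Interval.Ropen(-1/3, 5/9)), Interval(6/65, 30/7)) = Interval(-1/3, 30/7)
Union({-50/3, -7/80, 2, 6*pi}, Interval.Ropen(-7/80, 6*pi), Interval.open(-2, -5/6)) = Union({-50/3}, Interval.open(-2, -5/6), Interval(-7/80, 6*pi))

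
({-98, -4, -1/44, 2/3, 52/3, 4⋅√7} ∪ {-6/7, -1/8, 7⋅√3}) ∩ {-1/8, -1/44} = {-1/8, -1/44}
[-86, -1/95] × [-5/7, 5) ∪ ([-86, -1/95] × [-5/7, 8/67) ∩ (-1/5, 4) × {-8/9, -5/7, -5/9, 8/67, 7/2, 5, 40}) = [-86, -1/95] × [-5/7, 5)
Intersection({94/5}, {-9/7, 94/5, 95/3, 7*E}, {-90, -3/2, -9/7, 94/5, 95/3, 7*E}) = {94/5}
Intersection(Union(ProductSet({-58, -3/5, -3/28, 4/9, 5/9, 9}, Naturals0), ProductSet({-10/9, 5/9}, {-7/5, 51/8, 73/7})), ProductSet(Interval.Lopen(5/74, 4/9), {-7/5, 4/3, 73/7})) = EmptySet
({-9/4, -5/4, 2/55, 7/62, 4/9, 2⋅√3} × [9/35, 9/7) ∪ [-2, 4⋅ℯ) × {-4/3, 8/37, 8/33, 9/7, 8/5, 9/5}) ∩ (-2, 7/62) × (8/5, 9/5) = ∅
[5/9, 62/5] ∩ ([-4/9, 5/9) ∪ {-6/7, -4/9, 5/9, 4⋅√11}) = {5/9}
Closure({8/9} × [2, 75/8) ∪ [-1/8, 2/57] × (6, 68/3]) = ({8/9} × [2, 75/8]) ∪ ([-1/8, 2/57] × [6, 68/3])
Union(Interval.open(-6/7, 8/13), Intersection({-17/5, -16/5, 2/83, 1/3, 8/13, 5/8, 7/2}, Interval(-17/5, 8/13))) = Union({-17/5, -16/5}, Interval.Lopen(-6/7, 8/13))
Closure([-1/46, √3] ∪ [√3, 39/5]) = [-1/46, 39/5]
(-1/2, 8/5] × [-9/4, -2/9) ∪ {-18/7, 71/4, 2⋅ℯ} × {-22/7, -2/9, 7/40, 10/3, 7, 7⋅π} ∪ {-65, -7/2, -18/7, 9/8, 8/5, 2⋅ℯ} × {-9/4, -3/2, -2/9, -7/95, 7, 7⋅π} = ((-1/2, 8/5] × [-9/4, -2/9)) ∪ ({-18/7, 71/4, 2⋅ℯ} × {-22/7, -2/9, 7/40, 10/3, 7, 7⋅π}) ∪ ({-65, -7/2, -18/7, 9/8, 8/5, 2⋅ℯ} × {-9/4, -3/2, -2/9, -7/95, 7, 7⋅π})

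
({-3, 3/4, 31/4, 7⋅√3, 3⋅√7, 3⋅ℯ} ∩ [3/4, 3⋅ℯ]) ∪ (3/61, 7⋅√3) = (3/61, 7⋅√3)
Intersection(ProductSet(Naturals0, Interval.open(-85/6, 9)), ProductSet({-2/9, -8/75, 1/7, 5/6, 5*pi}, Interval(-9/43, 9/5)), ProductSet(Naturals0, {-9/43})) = EmptySet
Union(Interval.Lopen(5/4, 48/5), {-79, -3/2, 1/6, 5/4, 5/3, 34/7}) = Union({-79, -3/2, 1/6}, Interval(5/4, 48/5))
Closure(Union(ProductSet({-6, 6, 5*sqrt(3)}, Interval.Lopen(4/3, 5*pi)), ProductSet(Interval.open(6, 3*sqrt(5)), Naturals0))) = Union(ProductSet({-6, 6, 5*sqrt(3)}, Interval(4/3, 5*pi)), ProductSet(Interval(6, 3*sqrt(5)), Naturals0))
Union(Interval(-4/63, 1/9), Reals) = Interval(-oo, oo)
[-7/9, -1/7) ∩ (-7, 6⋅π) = [-7/9, -1/7)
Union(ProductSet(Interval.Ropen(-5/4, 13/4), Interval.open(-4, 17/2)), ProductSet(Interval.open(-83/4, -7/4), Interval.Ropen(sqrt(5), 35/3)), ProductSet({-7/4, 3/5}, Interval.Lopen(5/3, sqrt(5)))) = Union(ProductSet({-7/4, 3/5}, Interval.Lopen(5/3, sqrt(5))), ProductSet(Interval.open(-83/4, -7/4), Interval.Ropen(sqrt(5), 35/3)), ProductSet(Interval.Ropen(-5/4, 13/4), Interval.open(-4, 17/2)))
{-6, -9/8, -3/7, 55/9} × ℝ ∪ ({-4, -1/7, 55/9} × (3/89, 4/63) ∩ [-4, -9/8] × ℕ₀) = {-6, -9/8, -3/7, 55/9} × ℝ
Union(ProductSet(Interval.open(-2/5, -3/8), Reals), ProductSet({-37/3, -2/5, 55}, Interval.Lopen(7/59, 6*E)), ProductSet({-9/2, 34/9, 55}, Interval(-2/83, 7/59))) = Union(ProductSet({-37/3, -2/5, 55}, Interval.Lopen(7/59, 6*E)), ProductSet({-9/2, 34/9, 55}, Interval(-2/83, 7/59)), ProductSet(Interval.open(-2/5, -3/8), Reals))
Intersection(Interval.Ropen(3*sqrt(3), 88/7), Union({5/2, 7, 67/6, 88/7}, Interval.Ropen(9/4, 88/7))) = Interval.Ropen(3*sqrt(3), 88/7)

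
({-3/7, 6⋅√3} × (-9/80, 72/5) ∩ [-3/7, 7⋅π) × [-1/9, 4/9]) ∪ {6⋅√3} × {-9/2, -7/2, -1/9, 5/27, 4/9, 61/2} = ({-3/7, 6⋅√3} × [-1/9, 4/9]) ∪ ({6⋅√3} × {-9/2, -7/2, -1/9, 5/27, 4/9, 61/2})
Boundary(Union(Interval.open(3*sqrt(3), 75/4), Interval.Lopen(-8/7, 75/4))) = {-8/7, 75/4}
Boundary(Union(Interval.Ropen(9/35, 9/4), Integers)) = Union(Complement(Integers, Interval.open(9/35, 9/4)), {9/35, 9/4})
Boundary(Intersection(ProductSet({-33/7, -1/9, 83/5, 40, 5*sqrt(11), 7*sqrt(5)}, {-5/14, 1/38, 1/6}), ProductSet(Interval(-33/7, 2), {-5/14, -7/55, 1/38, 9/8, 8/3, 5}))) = ProductSet({-33/7, -1/9}, {-5/14, 1/38})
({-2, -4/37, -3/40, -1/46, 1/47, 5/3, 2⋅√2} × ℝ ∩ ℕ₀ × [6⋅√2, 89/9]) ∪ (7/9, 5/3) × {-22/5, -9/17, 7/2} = (7/9, 5/3) × {-22/5, -9/17, 7/2}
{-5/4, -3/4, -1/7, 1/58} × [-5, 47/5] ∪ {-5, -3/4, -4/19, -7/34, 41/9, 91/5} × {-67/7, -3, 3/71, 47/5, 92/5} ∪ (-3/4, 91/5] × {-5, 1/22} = ((-3/4, 91/5] × {-5, 1/22}) ∪ ({-5/4, -3/4, -1/7, 1/58} × [-5, 47/5]) ∪ ({-5, -3/4, -4/19, -7/34, 41/9, 91/5} × {-67/7, -3, 3/71, 47/5, 92/5})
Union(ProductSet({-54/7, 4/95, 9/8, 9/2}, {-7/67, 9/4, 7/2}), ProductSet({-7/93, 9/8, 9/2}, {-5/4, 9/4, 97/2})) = Union(ProductSet({-7/93, 9/8, 9/2}, {-5/4, 9/4, 97/2}), ProductSet({-54/7, 4/95, 9/8, 9/2}, {-7/67, 9/4, 7/2}))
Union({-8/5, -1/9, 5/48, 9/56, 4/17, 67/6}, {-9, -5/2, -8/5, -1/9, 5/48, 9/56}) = {-9, -5/2, -8/5, -1/9, 5/48, 9/56, 4/17, 67/6}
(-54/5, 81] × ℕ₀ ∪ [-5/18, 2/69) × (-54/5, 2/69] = ((-54/5, 81] × ℕ₀) ∪ ([-5/18, 2/69) × (-54/5, 2/69])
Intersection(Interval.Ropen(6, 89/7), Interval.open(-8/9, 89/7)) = Interval.Ropen(6, 89/7)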